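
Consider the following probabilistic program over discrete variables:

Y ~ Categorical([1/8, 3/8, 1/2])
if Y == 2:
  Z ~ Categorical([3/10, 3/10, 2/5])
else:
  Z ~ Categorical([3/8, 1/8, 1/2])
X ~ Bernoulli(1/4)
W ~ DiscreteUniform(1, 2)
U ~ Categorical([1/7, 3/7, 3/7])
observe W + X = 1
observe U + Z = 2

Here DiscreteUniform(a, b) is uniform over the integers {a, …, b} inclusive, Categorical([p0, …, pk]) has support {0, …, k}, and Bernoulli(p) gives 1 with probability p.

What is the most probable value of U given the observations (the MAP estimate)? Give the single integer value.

argmax_v P(U = v | obs) = 2

Enumerate traces; 9 have nonzero weight after conditioning:
  (Y=0, Z=0, X=0, W=1, U=2) weight 27/3584
  (Y=0, Z=1, X=0, W=1, U=1) weight 9/3584
  (Y=0, Z=2, X=0, W=1, U=0) weight 3/896
  (Y=1, Z=0, X=0, W=1, U=2) weight 81/3584
  (Y=1, Z=1, X=0, W=1, U=1) weight 27/3584
  (Y=1, Z=2, X=0, W=1, U=0) weight 9/896
  (Y=2, Z=0, X=0, W=1, U=2) weight 27/1120
  (Y=2, Z=1, X=0, W=1, U=1) weight 27/1120
  … 1 more
Group by U:
  weight(U=0) = 27/1120
  weight(U=1) = 153/4480
  weight(U=2) = 243/4480
Total weight = 27/1120 + 153/4480 + 243/4480 = 9/80
P(U=0 | obs) = 27/1120 / 9/80 = 3/14
P(U=1 | obs) = 153/4480 / 9/80 = 17/56
P(U=2 | obs) = 243/4480 / 9/80 = 27/56
argmax = 2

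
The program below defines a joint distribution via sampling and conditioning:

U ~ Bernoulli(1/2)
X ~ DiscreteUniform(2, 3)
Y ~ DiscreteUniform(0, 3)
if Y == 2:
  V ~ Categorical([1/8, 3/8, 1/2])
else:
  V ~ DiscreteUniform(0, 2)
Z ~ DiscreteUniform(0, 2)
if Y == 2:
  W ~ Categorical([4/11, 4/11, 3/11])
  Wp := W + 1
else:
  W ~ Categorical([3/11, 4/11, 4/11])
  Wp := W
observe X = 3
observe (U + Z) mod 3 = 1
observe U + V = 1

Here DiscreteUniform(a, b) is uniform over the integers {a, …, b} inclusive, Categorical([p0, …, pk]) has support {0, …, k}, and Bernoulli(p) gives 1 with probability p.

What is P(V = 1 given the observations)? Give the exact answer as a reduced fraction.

P(V = 1 | obs) = 11/20

Enumerate traces; 24 have nonzero weight after conditioning:
  (U=0, X=3, Y=0, V=1, Z=1, W=0) weight 1/528
  (U=0, X=3, Y=0, V=1, Z=1, W=1) weight 1/396
  (U=0, X=3, Y=0, V=1, Z=1, W=2) weight 1/396
  (U=0, X=3, Y=1, V=1, Z=1, W=0) weight 1/528
  (U=0, X=3, Y=1, V=1, Z=1, W=1) weight 1/396
  (U=0, X=3, Y=1, V=1, Z=1, W=2) weight 1/396
  (U=0, X=3, Y=2, V=1, Z=1, W=0) weight 1/352
  (U=0, X=3, Y=2, V=1, Z=1, W=1) weight 1/352
  (U=1, X=3, Y=0, V=0, Z=0, W=0) weight 1/528
  … 15 more
Group by V:
  weight(V=0) = 3/128
  weight(V=1) = 11/384
Total weight = 3/128 + 11/384 = 5/96
P(V=0 | obs) = 3/128 / 5/96 = 9/20
P(V=1 | obs) = 11/384 / 5/96 = 11/20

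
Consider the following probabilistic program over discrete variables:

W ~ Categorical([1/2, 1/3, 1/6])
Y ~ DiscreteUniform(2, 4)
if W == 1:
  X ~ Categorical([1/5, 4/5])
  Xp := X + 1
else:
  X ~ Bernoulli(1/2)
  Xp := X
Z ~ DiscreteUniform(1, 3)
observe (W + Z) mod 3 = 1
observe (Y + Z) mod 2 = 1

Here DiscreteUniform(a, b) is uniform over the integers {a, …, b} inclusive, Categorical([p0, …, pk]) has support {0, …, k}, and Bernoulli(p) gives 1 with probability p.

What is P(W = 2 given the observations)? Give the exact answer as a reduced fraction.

P(W = 2 | obs) = 1/11

Enumerate traces; 10 have nonzero weight after conditioning:
  (W=0, Y=2, X=0, Z=1) weight 1/36
  (W=0, Y=2, X=1, Z=1) weight 1/36
  (W=0, Y=4, X=0, Z=1) weight 1/36
  (W=0, Y=4, X=1, Z=1) weight 1/36
  (W=1, Y=2, X=0, Z=3) weight 1/135
  (W=1, Y=2, X=1, Z=3) weight 4/135
  (W=1, Y=4, X=0, Z=3) weight 1/135
  (W=1, Y=4, X=1, Z=3) weight 4/135
  (W=2, Y=3, X=0, Z=2) weight 1/108
  … 1 more
Group by W:
  weight(W=0) = 1/9
  weight(W=1) = 2/27
  weight(W=2) = 1/54
Total weight = 1/9 + 2/27 + 1/54 = 11/54
P(W=0 | obs) = 1/9 / 11/54 = 6/11
P(W=1 | obs) = 2/27 / 11/54 = 4/11
P(W=2 | obs) = 1/54 / 11/54 = 1/11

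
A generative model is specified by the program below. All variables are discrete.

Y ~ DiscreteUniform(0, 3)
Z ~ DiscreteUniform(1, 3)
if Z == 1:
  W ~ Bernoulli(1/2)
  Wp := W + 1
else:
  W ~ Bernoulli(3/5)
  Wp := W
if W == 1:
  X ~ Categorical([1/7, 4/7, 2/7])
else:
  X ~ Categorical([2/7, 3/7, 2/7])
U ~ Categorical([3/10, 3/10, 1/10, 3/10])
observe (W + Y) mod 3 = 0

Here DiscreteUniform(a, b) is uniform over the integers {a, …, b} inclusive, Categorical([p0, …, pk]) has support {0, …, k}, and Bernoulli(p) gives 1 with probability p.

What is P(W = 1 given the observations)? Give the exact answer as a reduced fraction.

Enumerate traces; 108 have nonzero weight after conditioning:
  (Y=0, Z=1, W=0, X=0, U=0) weight 1/280
  (Y=0, Z=1, W=0, X=0, U=1) weight 1/280
  (Y=0, Z=1, W=0, X=0, U=2) weight 1/840
  (Y=0, Z=1, W=0, X=0, U=3) weight 1/280
  (Y=0, Z=1, W=0, X=1, U=0) weight 3/560
  (Y=0, Z=1, W=0, X=1, U=1) weight 3/560
  (Y=0, Z=1, W=0, X=1, U=2) weight 1/560
  (Y=0, Z=1, W=0, X=1, U=3) weight 3/560
  (Y=2, Z=1, W=1, X=0, U=0) weight 1/560
  … 99 more
Group by W:
  weight(W=0) = 13/60
  weight(W=1) = 17/120
Total weight = 13/60 + 17/120 = 43/120
P(W=0 | obs) = 13/60 / 43/120 = 26/43
P(W=1 | obs) = 17/120 / 43/120 = 17/43

P(W = 1 | obs) = 17/43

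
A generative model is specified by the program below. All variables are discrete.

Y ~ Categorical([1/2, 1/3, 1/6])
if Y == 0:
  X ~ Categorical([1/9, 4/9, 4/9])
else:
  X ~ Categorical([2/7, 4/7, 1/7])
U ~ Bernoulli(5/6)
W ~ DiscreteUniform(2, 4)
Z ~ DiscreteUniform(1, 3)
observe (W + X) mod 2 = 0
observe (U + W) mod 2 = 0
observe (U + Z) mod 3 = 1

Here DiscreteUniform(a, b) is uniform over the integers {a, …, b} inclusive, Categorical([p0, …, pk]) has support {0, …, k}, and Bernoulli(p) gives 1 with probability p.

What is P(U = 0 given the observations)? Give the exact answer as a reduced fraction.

Enumerate traces; 15 have nonzero weight after conditioning:
  (Y=0, X=0, U=0, W=2, Z=1) weight 1/972
  (Y=0, X=0, U=0, W=4, Z=1) weight 1/972
  (Y=0, X=1, U=1, W=3, Z=3) weight 5/243
  (Y=0, X=2, U=0, W=2, Z=1) weight 1/243
  (Y=0, X=2, U=0, W=4, Z=1) weight 1/243
  (Y=1, X=0, U=0, W=2, Z=1) weight 1/567
  (Y=1, X=0, U=0, W=4, Z=1) weight 1/567
  (Y=1, X=1, U=1, W=3, Z=3) weight 10/567
  … 7 more
Group by U:
  weight(U=0) = 31/1701
  weight(U=1) = 80/1701
Total weight = 31/1701 + 80/1701 = 37/567
P(U=0 | obs) = 31/1701 / 37/567 = 31/111
P(U=1 | obs) = 80/1701 / 37/567 = 80/111

P(U = 0 | obs) = 31/111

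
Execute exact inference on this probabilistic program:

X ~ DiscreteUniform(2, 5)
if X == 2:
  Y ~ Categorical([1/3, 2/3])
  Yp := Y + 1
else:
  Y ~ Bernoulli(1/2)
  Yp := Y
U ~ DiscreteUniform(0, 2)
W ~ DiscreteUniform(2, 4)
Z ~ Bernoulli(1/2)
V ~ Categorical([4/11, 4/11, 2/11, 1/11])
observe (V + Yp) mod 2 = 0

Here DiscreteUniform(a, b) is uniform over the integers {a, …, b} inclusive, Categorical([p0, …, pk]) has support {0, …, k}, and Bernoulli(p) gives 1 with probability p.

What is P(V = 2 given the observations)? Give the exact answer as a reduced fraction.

P(V = 2 | obs) = 26/133

Enumerate traces; 288 have nonzero weight after conditioning:
  (X=2, Y=0, U=0, W=2, Z=0, V=1) weight 1/594
  (X=2, Y=0, U=0, W=2, Z=0, V=3) weight 1/2376
  (X=2, Y=0, U=0, W=2, Z=1, V=1) weight 1/594
  (X=2, Y=0, U=0, W=2, Z=1, V=3) weight 1/2376
  (X=2, Y=0, U=0, W=3, Z=0, V=1) weight 1/594
  (X=2, Y=0, U=0, W=3, Z=0, V=3) weight 1/2376
  (X=2, Y=0, U=0, W=3, Z=1, V=1) weight 1/594
  (X=2, Y=0, U=0, W=3, Z=1, V=3) weight 1/2376
  (X=2, Y=1, U=0, W=2, Z=0, V=0) weight 1/297
  (X=2, Y=1, U=0, W=2, Z=0, V=2) weight 1/594
  … 278 more
Group by V:
  weight(V=0) = 13/66
  weight(V=1) = 1/6
  weight(V=2) = 13/132
  weight(V=3) = 1/24
Total weight = 13/66 + 1/6 + 13/132 + 1/24 = 133/264
P(V=0 | obs) = 13/66 / 133/264 = 52/133
P(V=1 | obs) = 1/6 / 133/264 = 44/133
P(V=2 | obs) = 13/132 / 133/264 = 26/133
P(V=3 | obs) = 1/24 / 133/264 = 11/133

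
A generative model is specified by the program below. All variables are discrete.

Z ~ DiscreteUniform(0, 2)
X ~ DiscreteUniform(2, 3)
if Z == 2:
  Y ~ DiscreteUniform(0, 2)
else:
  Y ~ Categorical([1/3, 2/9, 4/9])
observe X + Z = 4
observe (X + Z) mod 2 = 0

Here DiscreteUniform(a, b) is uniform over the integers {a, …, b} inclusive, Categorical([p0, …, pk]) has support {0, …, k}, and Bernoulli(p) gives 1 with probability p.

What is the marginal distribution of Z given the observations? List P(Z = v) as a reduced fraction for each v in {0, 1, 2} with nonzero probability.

Enumerate traces; 6 have nonzero weight after conditioning:
  (Z=1, X=3, Y=0) weight 1/18
  (Z=1, X=3, Y=1) weight 1/27
  (Z=1, X=3, Y=2) weight 2/27
  (Z=2, X=2, Y=0) weight 1/18
  (Z=2, X=2, Y=1) weight 1/18
  (Z=2, X=2, Y=2) weight 1/18
Group by Z:
  weight(Z=1) = 1/6
  weight(Z=2) = 1/6
Total weight = 1/6 + 1/6 = 1/3
P(Z=1 | obs) = 1/6 / 1/3 = 1/2
P(Z=2 | obs) = 1/6 / 1/3 = 1/2

P(Z=1) = 1/2, P(Z=2) = 1/2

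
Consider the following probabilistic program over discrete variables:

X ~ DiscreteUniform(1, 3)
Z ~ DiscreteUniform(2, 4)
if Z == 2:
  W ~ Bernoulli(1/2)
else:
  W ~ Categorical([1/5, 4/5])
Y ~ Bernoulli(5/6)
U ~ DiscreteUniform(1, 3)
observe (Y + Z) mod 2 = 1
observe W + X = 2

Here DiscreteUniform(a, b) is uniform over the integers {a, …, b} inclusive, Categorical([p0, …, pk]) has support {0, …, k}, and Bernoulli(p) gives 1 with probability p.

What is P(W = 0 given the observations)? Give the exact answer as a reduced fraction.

Enumerate traces; 18 have nonzero weight after conditioning:
  (X=1, Z=2, W=1, Y=1, U=1) weight 5/324
  (X=1, Z=2, W=1, Y=1, U=2) weight 5/324
  (X=1, Z=2, W=1, Y=1, U=3) weight 5/324
  (X=1, Z=3, W=1, Y=0, U=1) weight 2/405
  (X=1, Z=3, W=1, Y=0, U=2) weight 2/405
  (X=1, Z=3, W=1, Y=0, U=3) weight 2/405
  (X=1, Z=4, W=1, Y=1, U=1) weight 2/81
  (X=1, Z=4, W=1, Y=1, U=2) weight 2/81
  (X=2, Z=2, W=0, Y=1, U=1) weight 5/324
  … 9 more
Group by W:
  weight(W=0) = 37/540
  weight(W=1) = 73/540
Total weight = 37/540 + 73/540 = 11/54
P(W=0 | obs) = 37/540 / 11/54 = 37/110
P(W=1 | obs) = 73/540 / 11/54 = 73/110

P(W = 0 | obs) = 37/110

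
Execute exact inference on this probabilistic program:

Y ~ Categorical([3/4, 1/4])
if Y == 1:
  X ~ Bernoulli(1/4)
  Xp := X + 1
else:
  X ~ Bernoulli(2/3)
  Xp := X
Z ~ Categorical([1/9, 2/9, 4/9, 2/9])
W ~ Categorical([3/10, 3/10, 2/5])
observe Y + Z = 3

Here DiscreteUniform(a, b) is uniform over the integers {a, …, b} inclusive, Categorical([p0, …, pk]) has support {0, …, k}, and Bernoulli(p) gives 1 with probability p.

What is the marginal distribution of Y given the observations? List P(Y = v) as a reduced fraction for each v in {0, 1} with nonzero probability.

Enumerate traces; 12 have nonzero weight after conditioning:
  (Y=0, X=0, Z=3, W=0) weight 1/60
  (Y=0, X=0, Z=3, W=1) weight 1/60
  (Y=0, X=0, Z=3, W=2) weight 1/45
  (Y=0, X=1, Z=3, W=0) weight 1/30
  (Y=0, X=1, Z=3, W=1) weight 1/30
  (Y=0, X=1, Z=3, W=2) weight 2/45
  (Y=1, X=0, Z=2, W=0) weight 1/40
  (Y=1, X=0, Z=2, W=1) weight 1/40
  … 4 more
Group by Y:
  weight(Y=0) = 1/6
  weight(Y=1) = 1/9
Total weight = 1/6 + 1/9 = 5/18
P(Y=0 | obs) = 1/6 / 5/18 = 3/5
P(Y=1 | obs) = 1/9 / 5/18 = 2/5

P(Y=0) = 3/5, P(Y=1) = 2/5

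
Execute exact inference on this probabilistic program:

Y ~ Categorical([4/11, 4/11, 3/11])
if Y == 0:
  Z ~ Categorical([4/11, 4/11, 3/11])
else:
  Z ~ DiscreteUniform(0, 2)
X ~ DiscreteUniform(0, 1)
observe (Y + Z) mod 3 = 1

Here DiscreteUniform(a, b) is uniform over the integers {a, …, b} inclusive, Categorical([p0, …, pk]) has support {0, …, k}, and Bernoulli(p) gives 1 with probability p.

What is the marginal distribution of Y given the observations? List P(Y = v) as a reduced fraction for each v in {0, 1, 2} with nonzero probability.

Enumerate traces; 6 have nonzero weight after conditioning:
  (Y=0, Z=1, X=0) weight 8/121
  (Y=0, Z=1, X=1) weight 8/121
  (Y=1, Z=0, X=0) weight 2/33
  (Y=1, Z=0, X=1) weight 2/33
  (Y=2, Z=2, X=0) weight 1/22
  (Y=2, Z=2, X=1) weight 1/22
Group by Y:
  weight(Y=0) = 16/121
  weight(Y=1) = 4/33
  weight(Y=2) = 1/11
Total weight = 16/121 + 4/33 + 1/11 = 125/363
P(Y=0 | obs) = 16/121 / 125/363 = 48/125
P(Y=1 | obs) = 4/33 / 125/363 = 44/125
P(Y=2 | obs) = 1/11 / 125/363 = 33/125

P(Y=0) = 48/125, P(Y=1) = 44/125, P(Y=2) = 33/125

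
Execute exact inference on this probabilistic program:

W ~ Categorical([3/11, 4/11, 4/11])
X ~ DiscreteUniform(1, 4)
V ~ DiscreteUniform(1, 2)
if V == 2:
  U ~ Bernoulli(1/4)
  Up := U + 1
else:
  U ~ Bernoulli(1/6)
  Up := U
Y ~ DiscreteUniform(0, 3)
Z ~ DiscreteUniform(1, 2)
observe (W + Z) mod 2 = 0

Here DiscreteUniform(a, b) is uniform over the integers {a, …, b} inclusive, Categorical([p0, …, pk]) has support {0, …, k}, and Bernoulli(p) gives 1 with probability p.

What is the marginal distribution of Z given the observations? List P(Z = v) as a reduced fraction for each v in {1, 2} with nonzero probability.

Enumerate traces; 192 have nonzero weight after conditioning:
  (W=0, X=1, V=1, U=0, Y=0, Z=2) weight 5/1408
  (W=0, X=1, V=1, U=0, Y=1, Z=2) weight 5/1408
  (W=0, X=1, V=1, U=0, Y=2, Z=2) weight 5/1408
  (W=0, X=1, V=1, U=0, Y=3, Z=2) weight 5/1408
  (W=0, X=1, V=1, U=1, Y=0, Z=2) weight 1/1408
  (W=0, X=1, V=1, U=1, Y=1, Z=2) weight 1/1408
  (W=0, X=1, V=1, U=1, Y=2, Z=2) weight 1/1408
  (W=0, X=1, V=1, U=1, Y=3, Z=2) weight 1/1408
  (W=1, X=1, V=1, U=0, Y=0, Z=1) weight 5/1056
  … 183 more
Group by Z:
  weight(Z=1) = 2/11
  weight(Z=2) = 7/22
Total weight = 2/11 + 7/22 = 1/2
P(Z=1 | obs) = 2/11 / 1/2 = 4/11
P(Z=2 | obs) = 7/22 / 1/2 = 7/11

P(Z=1) = 4/11, P(Z=2) = 7/11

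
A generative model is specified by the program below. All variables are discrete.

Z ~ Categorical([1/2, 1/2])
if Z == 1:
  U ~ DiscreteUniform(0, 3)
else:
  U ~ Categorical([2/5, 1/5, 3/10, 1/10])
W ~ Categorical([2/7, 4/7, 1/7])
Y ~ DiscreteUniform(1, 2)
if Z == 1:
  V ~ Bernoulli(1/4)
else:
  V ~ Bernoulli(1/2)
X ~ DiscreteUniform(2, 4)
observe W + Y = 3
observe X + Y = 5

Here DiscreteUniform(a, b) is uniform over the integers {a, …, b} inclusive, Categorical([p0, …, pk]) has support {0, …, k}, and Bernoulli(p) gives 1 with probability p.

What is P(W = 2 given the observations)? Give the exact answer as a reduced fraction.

Enumerate traces; 32 have nonzero weight after conditioning:
  (Z=0, U=0, W=1, Y=2, V=0, X=3) weight 1/105
  (Z=0, U=0, W=1, Y=2, V=1, X=3) weight 1/105
  (Z=0, U=0, W=2, Y=1, V=0, X=4) weight 1/420
  (Z=0, U=0, W=2, Y=1, V=1, X=4) weight 1/420
  (Z=0, U=1, W=1, Y=2, V=0, X=3) weight 1/210
  (Z=0, U=1, W=1, Y=2, V=1, X=3) weight 1/210
  (Z=0, U=1, W=2, Y=1, V=0, X=4) weight 1/840
  (Z=0, U=1, W=2, Y=1, V=1, X=4) weight 1/840
  … 24 more
Group by W:
  weight(W=1) = 2/21
  weight(W=2) = 1/42
Total weight = 2/21 + 1/42 = 5/42
P(W=1 | obs) = 2/21 / 5/42 = 4/5
P(W=2 | obs) = 1/42 / 5/42 = 1/5

P(W = 2 | obs) = 1/5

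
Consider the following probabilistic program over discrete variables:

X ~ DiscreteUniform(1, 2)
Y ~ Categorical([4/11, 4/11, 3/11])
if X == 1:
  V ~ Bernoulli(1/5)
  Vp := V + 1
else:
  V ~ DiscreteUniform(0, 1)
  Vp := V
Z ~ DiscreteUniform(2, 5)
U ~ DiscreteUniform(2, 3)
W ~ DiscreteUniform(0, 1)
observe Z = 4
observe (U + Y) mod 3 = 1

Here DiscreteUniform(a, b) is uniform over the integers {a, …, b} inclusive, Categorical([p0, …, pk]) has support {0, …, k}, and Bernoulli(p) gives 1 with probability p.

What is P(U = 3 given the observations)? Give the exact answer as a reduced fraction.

Enumerate traces; 16 have nonzero weight after conditioning:
  (X=1, Y=1, V=0, Z=4, U=3, W=0) weight 1/110
  (X=1, Y=1, V=0, Z=4, U=3, W=1) weight 1/110
  (X=1, Y=1, V=1, Z=4, U=3, W=0) weight 1/440
  (X=1, Y=1, V=1, Z=4, U=3, W=1) weight 1/440
  (X=1, Y=2, V=0, Z=4, U=2, W=0) weight 3/440
  (X=1, Y=2, V=0, Z=4, U=2, W=1) weight 3/440
  (X=1, Y=2, V=1, Z=4, U=2, W=0) weight 3/1760
  (X=1, Y=2, V=1, Z=4, U=2, W=1) weight 3/1760
  … 8 more
Group by U:
  weight(U=2) = 3/88
  weight(U=3) = 1/22
Total weight = 3/88 + 1/22 = 7/88
P(U=2 | obs) = 3/88 / 7/88 = 3/7
P(U=3 | obs) = 1/22 / 7/88 = 4/7

P(U = 3 | obs) = 4/7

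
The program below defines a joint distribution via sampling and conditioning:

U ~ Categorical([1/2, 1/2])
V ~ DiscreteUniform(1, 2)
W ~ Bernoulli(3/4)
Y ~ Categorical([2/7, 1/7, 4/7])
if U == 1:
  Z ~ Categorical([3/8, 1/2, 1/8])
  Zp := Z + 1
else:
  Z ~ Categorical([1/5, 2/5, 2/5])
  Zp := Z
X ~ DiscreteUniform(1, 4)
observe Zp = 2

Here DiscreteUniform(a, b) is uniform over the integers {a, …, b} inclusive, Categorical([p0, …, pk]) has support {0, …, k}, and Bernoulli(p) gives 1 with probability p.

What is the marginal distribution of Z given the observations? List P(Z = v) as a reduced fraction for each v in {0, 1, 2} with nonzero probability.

Enumerate traces; 96 have nonzero weight after conditioning:
  (U=0, V=1, W=0, Y=0, Z=2, X=1) weight 1/560
  (U=0, V=1, W=0, Y=0, Z=2, X=2) weight 1/560
  (U=0, V=1, W=0, Y=0, Z=2, X=3) weight 1/560
  (U=0, V=1, W=0, Y=0, Z=2, X=4) weight 1/560
  (U=0, V=1, W=0, Y=1, Z=2, X=1) weight 1/1120
  (U=0, V=1, W=0, Y=1, Z=2, X=2) weight 1/1120
  (U=0, V=1, W=0, Y=1, Z=2, X=3) weight 1/1120
  (U=0, V=1, W=0, Y=1, Z=2, X=4) weight 1/1120
  (U=1, V=1, W=0, Y=0, Z=1, X=1) weight 1/448
  … 87 more
Group by Z:
  weight(Z=1) = 1/4
  weight(Z=2) = 1/5
Total weight = 1/4 + 1/5 = 9/20
P(Z=1 | obs) = 1/4 / 9/20 = 5/9
P(Z=2 | obs) = 1/5 / 9/20 = 4/9

P(Z=1) = 5/9, P(Z=2) = 4/9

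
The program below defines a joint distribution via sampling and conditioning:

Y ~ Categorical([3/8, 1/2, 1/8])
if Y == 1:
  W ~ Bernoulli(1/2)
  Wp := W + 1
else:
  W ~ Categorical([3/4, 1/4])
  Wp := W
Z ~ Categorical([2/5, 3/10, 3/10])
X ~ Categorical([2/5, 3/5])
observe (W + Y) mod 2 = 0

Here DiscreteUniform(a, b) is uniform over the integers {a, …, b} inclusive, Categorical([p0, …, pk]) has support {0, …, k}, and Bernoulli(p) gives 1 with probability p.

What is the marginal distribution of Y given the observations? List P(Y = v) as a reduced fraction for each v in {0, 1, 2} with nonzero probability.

Enumerate traces; 18 have nonzero weight after conditioning:
  (Y=0, W=0, Z=0, X=0) weight 9/200
  (Y=0, W=0, Z=0, X=1) weight 27/400
  (Y=0, W=0, Z=1, X=0) weight 27/800
  (Y=0, W=0, Z=1, X=1) weight 81/1600
  (Y=0, W=0, Z=2, X=0) weight 27/800
  (Y=0, W=0, Z=2, X=1) weight 81/1600
  (Y=1, W=1, Z=0, X=0) weight 1/25
  (Y=1, W=1, Z=0, X=1) weight 3/50
  (Y=2, W=0, Z=0, X=0) weight 3/200
  … 9 more
Group by Y:
  weight(Y=0) = 9/32
  weight(Y=1) = 1/4
  weight(Y=2) = 3/32
Total weight = 9/32 + 1/4 + 3/32 = 5/8
P(Y=0 | obs) = 9/32 / 5/8 = 9/20
P(Y=1 | obs) = 1/4 / 5/8 = 2/5
P(Y=2 | obs) = 3/32 / 5/8 = 3/20

P(Y=0) = 9/20, P(Y=1) = 2/5, P(Y=2) = 3/20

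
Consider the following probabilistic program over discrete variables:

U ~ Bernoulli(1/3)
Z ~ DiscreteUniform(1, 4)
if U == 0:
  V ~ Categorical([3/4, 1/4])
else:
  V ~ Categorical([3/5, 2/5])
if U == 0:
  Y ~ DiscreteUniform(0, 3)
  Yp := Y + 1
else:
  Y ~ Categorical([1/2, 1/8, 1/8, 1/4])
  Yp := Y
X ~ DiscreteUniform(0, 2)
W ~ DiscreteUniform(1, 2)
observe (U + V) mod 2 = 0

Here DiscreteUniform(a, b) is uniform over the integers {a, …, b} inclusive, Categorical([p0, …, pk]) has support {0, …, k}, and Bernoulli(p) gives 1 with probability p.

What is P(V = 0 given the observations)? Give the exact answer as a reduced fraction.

P(V = 0 | obs) = 15/19

Enumerate traces; 192 have nonzero weight after conditioning:
  (U=0, Z=1, V=0, Y=0, X=0, W=1) weight 1/192
  (U=0, Z=1, V=0, Y=0, X=0, W=2) weight 1/192
  (U=0, Z=1, V=0, Y=0, X=1, W=1) weight 1/192
  (U=0, Z=1, V=0, Y=0, X=1, W=2) weight 1/192
  (U=0, Z=1, V=0, Y=0, X=2, W=1) weight 1/192
  (U=0, Z=1, V=0, Y=0, X=2, W=2) weight 1/192
  (U=0, Z=1, V=0, Y=1, X=0, W=1) weight 1/192
  (U=0, Z=1, V=0, Y=1, X=0, W=2) weight 1/192
  (U=1, Z=1, V=1, Y=0, X=0, W=1) weight 1/360
  … 183 more
Group by V:
  weight(V=0) = 1/2
  weight(V=1) = 2/15
Total weight = 1/2 + 2/15 = 19/30
P(V=0 | obs) = 1/2 / 19/30 = 15/19
P(V=1 | obs) = 2/15 / 19/30 = 4/19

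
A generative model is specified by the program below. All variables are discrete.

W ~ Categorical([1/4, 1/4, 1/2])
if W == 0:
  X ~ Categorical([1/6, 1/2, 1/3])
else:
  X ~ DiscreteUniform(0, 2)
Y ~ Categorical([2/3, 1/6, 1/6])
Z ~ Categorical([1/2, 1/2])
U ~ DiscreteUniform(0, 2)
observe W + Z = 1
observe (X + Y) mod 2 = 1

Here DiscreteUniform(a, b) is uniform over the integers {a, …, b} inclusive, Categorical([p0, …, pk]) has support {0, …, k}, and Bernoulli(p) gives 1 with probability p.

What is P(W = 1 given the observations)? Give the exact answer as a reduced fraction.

P(W = 1 | obs) = 7/16

Enumerate traces; 24 have nonzero weight after conditioning:
  (W=0, X=0, Y=1, Z=1, U=0) weight 1/864
  (W=0, X=0, Y=1, Z=1, U=1) weight 1/864
  (W=0, X=0, Y=1, Z=1, U=2) weight 1/864
  (W=0, X=1, Y=0, Z=1, U=0) weight 1/72
  (W=0, X=1, Y=0, Z=1, U=1) weight 1/72
  (W=0, X=1, Y=0, Z=1, U=2) weight 1/72
  (W=0, X=1, Y=2, Z=1, U=0) weight 1/288
  (W=0, X=1, Y=2, Z=1, U=1) weight 1/288
  (W=1, X=0, Y=1, Z=0, U=0) weight 1/432
  … 15 more
Group by W:
  weight(W=0) = 1/16
  weight(W=1) = 7/144
Total weight = 1/16 + 7/144 = 1/9
P(W=0 | obs) = 1/16 / 1/9 = 9/16
P(W=1 | obs) = 7/144 / 1/9 = 7/16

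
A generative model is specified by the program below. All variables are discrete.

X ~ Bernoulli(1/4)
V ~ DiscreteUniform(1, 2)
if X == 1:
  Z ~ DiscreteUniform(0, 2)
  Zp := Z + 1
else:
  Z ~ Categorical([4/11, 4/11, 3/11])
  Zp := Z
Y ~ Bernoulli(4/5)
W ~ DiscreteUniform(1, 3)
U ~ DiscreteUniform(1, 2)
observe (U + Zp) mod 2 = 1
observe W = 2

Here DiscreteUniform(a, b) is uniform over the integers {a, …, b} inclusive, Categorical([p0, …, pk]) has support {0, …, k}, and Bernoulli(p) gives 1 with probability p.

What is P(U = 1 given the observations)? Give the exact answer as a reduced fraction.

P(U = 1 | obs) = 37/66

Enumerate traces; 24 have nonzero weight after conditioning:
  (X=0, V=1, Z=0, Y=0, W=2, U=1) weight 1/220
  (X=0, V=1, Z=0, Y=1, W=2, U=1) weight 1/55
  (X=0, V=1, Z=1, Y=0, W=2, U=2) weight 1/220
  (X=0, V=1, Z=1, Y=1, W=2, U=2) weight 1/55
  (X=0, V=1, Z=2, Y=0, W=2, U=1) weight 3/880
  (X=0, V=1, Z=2, Y=1, W=2, U=1) weight 3/220
  (X=0, V=2, Z=0, Y=0, W=2, U=1) weight 1/220
  (X=0, V=2, Z=0, Y=1, W=2, U=1) weight 1/55
  … 16 more
Group by U:
  weight(U=1) = 37/396
  weight(U=2) = 29/396
Total weight = 37/396 + 29/396 = 1/6
P(U=1 | obs) = 37/396 / 1/6 = 37/66
P(U=2 | obs) = 29/396 / 1/6 = 29/66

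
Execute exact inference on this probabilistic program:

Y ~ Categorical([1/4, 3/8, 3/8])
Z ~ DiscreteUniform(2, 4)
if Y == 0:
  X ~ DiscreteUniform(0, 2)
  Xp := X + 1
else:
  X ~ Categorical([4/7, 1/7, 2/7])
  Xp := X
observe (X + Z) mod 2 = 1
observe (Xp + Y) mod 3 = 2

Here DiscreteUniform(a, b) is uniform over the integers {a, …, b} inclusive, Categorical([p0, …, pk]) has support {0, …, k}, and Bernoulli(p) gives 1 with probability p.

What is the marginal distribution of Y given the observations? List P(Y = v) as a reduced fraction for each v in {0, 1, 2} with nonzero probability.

Enumerate traces; 5 have nonzero weight after conditioning:
  (Y=0, Z=2, X=1) weight 1/36
  (Y=0, Z=4, X=1) weight 1/36
  (Y=1, Z=2, X=1) weight 1/56
  (Y=1, Z=4, X=1) weight 1/56
  (Y=2, Z=3, X=0) weight 1/14
Group by Y:
  weight(Y=0) = 1/18
  weight(Y=1) = 1/28
  weight(Y=2) = 1/14
Total weight = 1/18 + 1/28 + 1/14 = 41/252
P(Y=0 | obs) = 1/18 / 41/252 = 14/41
P(Y=1 | obs) = 1/28 / 41/252 = 9/41
P(Y=2 | obs) = 1/14 / 41/252 = 18/41

P(Y=0) = 14/41, P(Y=1) = 9/41, P(Y=2) = 18/41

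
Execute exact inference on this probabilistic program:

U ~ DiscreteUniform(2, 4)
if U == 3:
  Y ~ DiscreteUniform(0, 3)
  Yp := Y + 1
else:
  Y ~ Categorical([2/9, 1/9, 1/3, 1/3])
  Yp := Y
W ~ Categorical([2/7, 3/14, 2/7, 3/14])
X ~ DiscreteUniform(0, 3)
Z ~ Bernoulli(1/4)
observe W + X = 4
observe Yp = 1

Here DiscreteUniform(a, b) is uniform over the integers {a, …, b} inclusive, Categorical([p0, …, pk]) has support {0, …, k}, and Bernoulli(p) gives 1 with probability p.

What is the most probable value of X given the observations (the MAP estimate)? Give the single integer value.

Enumerate traces; 18 have nonzero weight after conditioning:
  (U=2, Y=1, W=1, X=3, Z=0) weight 1/672
  (U=2, Y=1, W=1, X=3, Z=1) weight 1/2016
  (U=2, Y=1, W=2, X=2, Z=0) weight 1/504
  (U=2, Y=1, W=2, X=2, Z=1) weight 1/1512
  (U=2, Y=1, W=3, X=1, Z=0) weight 1/672
  (U=2, Y=1, W=3, X=1, Z=1) weight 1/2016
  (U=3, Y=0, W=1, X=3, Z=0) weight 3/896
  (U=3, Y=0, W=1, X=3, Z=1) weight 1/896
  … 10 more
Group by X:
  weight(X=1) = 17/2016
  weight(X=2) = 17/1512
  weight(X=3) = 17/2016
Total weight = 17/2016 + 17/1512 + 17/2016 = 85/3024
P(X=1 | obs) = 17/2016 / 85/3024 = 3/10
P(X=2 | obs) = 17/1512 / 85/3024 = 2/5
P(X=3 | obs) = 17/2016 / 85/3024 = 3/10
argmax = 2

argmax_v P(X = v | obs) = 2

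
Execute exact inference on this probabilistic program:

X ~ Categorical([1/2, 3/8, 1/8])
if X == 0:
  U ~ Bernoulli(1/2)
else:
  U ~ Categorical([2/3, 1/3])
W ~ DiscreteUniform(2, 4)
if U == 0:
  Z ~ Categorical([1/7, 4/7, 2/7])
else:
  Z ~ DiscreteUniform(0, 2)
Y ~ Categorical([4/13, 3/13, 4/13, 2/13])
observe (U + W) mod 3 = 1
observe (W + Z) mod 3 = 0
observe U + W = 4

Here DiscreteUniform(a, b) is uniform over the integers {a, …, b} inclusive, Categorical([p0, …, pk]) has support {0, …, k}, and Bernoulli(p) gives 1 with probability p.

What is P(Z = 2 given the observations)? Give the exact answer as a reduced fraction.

P(Z = 2 | obs) = 6/11

Enumerate traces; 24 have nonzero weight after conditioning:
  (X=0, U=0, W=4, Z=2, Y=0) weight 2/273
  (X=0, U=0, W=4, Z=2, Y=1) weight 1/182
  (X=0, U=0, W=4, Z=2, Y=2) weight 2/273
  (X=0, U=0, W=4, Z=2, Y=3) weight 1/273
  (X=0, U=1, W=3, Z=0, Y=0) weight 1/117
  (X=0, U=1, W=3, Z=0, Y=1) weight 1/156
  (X=0, U=1, W=3, Z=0, Y=2) weight 1/117
  (X=0, U=1, W=3, Z=0, Y=3) weight 1/234
  … 16 more
Group by Z:
  weight(Z=0) = 5/108
  weight(Z=2) = 1/18
Total weight = 5/108 + 1/18 = 11/108
P(Z=0 | obs) = 5/108 / 11/108 = 5/11
P(Z=2 | obs) = 1/18 / 11/108 = 6/11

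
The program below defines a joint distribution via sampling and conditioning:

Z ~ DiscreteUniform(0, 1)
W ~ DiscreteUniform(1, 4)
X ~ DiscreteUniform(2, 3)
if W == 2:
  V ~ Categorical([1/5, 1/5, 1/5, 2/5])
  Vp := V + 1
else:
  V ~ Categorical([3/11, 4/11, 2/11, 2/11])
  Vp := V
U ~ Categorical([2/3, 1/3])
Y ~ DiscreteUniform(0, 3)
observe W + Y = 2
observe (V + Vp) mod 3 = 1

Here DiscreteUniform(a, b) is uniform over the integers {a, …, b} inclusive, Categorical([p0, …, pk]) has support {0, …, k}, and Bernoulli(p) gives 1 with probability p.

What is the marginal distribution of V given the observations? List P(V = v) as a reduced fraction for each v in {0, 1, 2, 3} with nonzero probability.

Enumerate traces; 24 have nonzero weight after conditioning:
  (Z=0, W=1, X=2, V=2, U=0, Y=1) weight 1/528
  (Z=0, W=1, X=2, V=2, U=1, Y=1) weight 1/1056
  (Z=0, W=1, X=3, V=2, U=0, Y=1) weight 1/528
  (Z=0, W=1, X=3, V=2, U=1, Y=1) weight 1/1056
  (Z=0, W=2, X=2, V=0, U=0, Y=0) weight 1/480
  (Z=0, W=2, X=2, V=0, U=1, Y=0) weight 1/960
  (Z=0, W=2, X=2, V=3, U=0, Y=0) weight 1/240
  (Z=0, W=2, X=2, V=3, U=1, Y=0) weight 1/480
  … 16 more
Group by V:
  weight(V=0) = 1/80
  weight(V=2) = 1/88
  weight(V=3) = 1/40
Total weight = 1/80 + 1/88 + 1/40 = 43/880
P(V=0 | obs) = 1/80 / 43/880 = 11/43
P(V=2 | obs) = 1/88 / 43/880 = 10/43
P(V=3 | obs) = 1/40 / 43/880 = 22/43

P(V=0) = 11/43, P(V=2) = 10/43, P(V=3) = 22/43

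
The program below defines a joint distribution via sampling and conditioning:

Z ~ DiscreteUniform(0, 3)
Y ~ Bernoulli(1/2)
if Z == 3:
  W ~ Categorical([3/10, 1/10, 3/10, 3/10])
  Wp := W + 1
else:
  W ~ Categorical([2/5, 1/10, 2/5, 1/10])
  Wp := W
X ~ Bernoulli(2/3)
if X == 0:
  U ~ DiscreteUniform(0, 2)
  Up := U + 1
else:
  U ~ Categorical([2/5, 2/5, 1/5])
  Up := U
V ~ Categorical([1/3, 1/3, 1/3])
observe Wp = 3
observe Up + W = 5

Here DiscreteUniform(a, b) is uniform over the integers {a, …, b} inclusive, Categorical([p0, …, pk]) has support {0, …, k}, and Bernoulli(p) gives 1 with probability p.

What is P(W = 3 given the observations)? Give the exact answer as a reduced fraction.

Enumerate traces; 42 have nonzero weight after conditioning:
  (Z=0, Y=0, W=3, X=0, U=1, V=0) weight 1/2160
  (Z=0, Y=0, W=3, X=0, U=1, V=1) weight 1/2160
  (Z=0, Y=0, W=3, X=0, U=1, V=2) weight 1/2160
  (Z=0, Y=0, W=3, X=1, U=2, V=0) weight 1/1800
  (Z=0, Y=0, W=3, X=1, U=2, V=1) weight 1/1800
  (Z=0, Y=0, W=3, X=1, U=2, V=2) weight 1/1800
  (Z=0, Y=1, W=3, X=0, U=1, V=0) weight 1/2160
  (Z=0, Y=1, W=3, X=0, U=1, V=1) weight 1/2160
  (Z=3, Y=0, W=2, X=0, U=2, V=0) weight 1/720
  … 33 more
Group by W:
  weight(W=2) = 1/120
  weight(W=3) = 11/600
Total weight = 1/120 + 11/600 = 2/75
P(W=2 | obs) = 1/120 / 2/75 = 5/16
P(W=3 | obs) = 11/600 / 2/75 = 11/16

P(W = 3 | obs) = 11/16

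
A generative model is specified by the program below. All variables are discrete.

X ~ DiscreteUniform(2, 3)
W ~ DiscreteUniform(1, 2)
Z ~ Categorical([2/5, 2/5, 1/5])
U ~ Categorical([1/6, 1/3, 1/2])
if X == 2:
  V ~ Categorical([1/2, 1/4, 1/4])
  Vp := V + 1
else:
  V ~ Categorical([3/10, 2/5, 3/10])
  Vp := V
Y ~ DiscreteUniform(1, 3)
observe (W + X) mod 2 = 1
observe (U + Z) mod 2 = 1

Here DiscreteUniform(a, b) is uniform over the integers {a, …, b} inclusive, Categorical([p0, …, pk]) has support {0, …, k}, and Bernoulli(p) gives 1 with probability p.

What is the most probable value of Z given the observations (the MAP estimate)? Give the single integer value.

Enumerate traces; 72 have nonzero weight after conditioning:
  (X=2, W=1, Z=0, U=1, V=0, Y=1) weight 1/180
  (X=2, W=1, Z=0, U=1, V=0, Y=2) weight 1/180
  (X=2, W=1, Z=0, U=1, V=0, Y=3) weight 1/180
  (X=2, W=1, Z=0, U=1, V=1, Y=1) weight 1/360
  (X=2, W=1, Z=0, U=1, V=1, Y=2) weight 1/360
  (X=2, W=1, Z=0, U=1, V=1, Y=3) weight 1/360
  (X=2, W=1, Z=0, U=1, V=2, Y=1) weight 1/360
  (X=2, W=1, Z=0, U=1, V=2, Y=2) weight 1/360
  (X=2, W=1, Z=1, U=0, V=0, Y=1) weight 1/360
  (X=2, W=1, Z=2, U=1, V=0, Y=1) weight 1/360
  … 62 more
Group by Z:
  weight(Z=0) = 1/15
  weight(Z=1) = 2/15
  weight(Z=2) = 1/30
Total weight = 1/15 + 2/15 + 1/30 = 7/30
P(Z=0 | obs) = 1/15 / 7/30 = 2/7
P(Z=1 | obs) = 2/15 / 7/30 = 4/7
P(Z=2 | obs) = 1/30 / 7/30 = 1/7
argmax = 1

argmax_v P(Z = v | obs) = 1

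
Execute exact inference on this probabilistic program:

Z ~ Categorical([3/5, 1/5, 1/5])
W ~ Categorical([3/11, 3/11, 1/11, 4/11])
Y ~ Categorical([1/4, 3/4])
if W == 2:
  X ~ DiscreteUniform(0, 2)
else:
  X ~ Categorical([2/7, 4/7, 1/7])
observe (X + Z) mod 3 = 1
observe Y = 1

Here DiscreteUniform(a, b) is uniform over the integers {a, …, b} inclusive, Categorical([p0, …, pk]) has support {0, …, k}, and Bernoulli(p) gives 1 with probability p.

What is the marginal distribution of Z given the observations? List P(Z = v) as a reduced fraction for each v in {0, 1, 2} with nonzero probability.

Enumerate traces; 12 have nonzero weight after conditioning:
  (Z=0, W=0, Y=1, X=1) weight 27/385
  (Z=0, W=1, Y=1, X=1) weight 27/385
  (Z=0, W=2, Y=1, X=1) weight 3/220
  (Z=0, W=3, Y=1, X=1) weight 36/385
  (Z=1, W=0, Y=1, X=0) weight 9/770
  (Z=1, W=1, Y=1, X=0) weight 9/770
  (Z=1, W=2, Y=1, X=0) weight 1/220
  (Z=1, W=3, Y=1, X=0) weight 6/385
  (Z=2, W=0, Y=1, X=2) weight 9/1540
  … 3 more
Group by Z:
  weight(Z=0) = 381/1540
  weight(Z=1) = 67/1540
  weight(Z=2) = 37/1540
Total weight = 381/1540 + 67/1540 + 37/1540 = 97/308
P(Z=0 | obs) = 381/1540 / 97/308 = 381/485
P(Z=1 | obs) = 67/1540 / 97/308 = 67/485
P(Z=2 | obs) = 37/1540 / 97/308 = 37/485

P(Z=0) = 381/485, P(Z=1) = 67/485, P(Z=2) = 37/485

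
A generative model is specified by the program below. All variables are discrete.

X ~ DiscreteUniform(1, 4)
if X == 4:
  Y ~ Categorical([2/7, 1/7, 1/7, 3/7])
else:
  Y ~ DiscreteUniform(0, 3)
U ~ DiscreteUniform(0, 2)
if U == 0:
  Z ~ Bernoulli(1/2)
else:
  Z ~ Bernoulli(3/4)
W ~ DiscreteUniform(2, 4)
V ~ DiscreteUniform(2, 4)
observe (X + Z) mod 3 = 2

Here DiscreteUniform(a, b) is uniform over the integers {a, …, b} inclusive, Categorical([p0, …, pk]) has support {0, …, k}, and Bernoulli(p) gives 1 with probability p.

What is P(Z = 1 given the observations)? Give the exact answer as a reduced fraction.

P(Z = 1 | obs) = 4/5

Enumerate traces; 324 have nonzero weight after conditioning:
  (X=1, Y=0, U=0, Z=1, W=2, V=2) weight 1/864
  (X=1, Y=0, U=0, Z=1, W=2, V=3) weight 1/864
  (X=1, Y=0, U=0, Z=1, W=2, V=4) weight 1/864
  (X=1, Y=0, U=0, Z=1, W=3, V=2) weight 1/864
  (X=1, Y=0, U=0, Z=1, W=3, V=3) weight 1/864
  (X=1, Y=0, U=0, Z=1, W=3, V=4) weight 1/864
  (X=1, Y=0, U=0, Z=1, W=4, V=2) weight 1/864
  (X=1, Y=0, U=0, Z=1, W=4, V=3) weight 1/864
  (X=2, Y=0, U=0, Z=0, W=2, V=2) weight 1/864
  … 315 more
Group by Z:
  weight(Z=0) = 1/12
  weight(Z=1) = 1/3
Total weight = 1/12 + 1/3 = 5/12
P(Z=0 | obs) = 1/12 / 5/12 = 1/5
P(Z=1 | obs) = 1/3 / 5/12 = 4/5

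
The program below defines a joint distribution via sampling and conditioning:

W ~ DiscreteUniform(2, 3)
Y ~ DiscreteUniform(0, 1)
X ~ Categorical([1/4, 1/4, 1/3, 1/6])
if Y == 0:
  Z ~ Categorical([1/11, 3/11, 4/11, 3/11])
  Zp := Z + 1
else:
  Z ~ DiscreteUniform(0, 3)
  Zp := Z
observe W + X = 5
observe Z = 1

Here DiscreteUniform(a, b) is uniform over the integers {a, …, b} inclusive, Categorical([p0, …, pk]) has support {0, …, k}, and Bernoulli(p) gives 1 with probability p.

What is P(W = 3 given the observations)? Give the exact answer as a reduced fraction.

Enumerate traces; 4 have nonzero weight after conditioning:
  (W=2, Y=0, X=3, Z=1) weight 1/88
  (W=2, Y=1, X=3, Z=1) weight 1/96
  (W=3, Y=0, X=2, Z=1) weight 1/44
  (W=3, Y=1, X=2, Z=1) weight 1/48
Group by W:
  weight(W=2) = 23/1056
  weight(W=3) = 23/528
Total weight = 23/1056 + 23/528 = 23/352
P(W=2 | obs) = 23/1056 / 23/352 = 1/3
P(W=3 | obs) = 23/528 / 23/352 = 2/3

P(W = 3 | obs) = 2/3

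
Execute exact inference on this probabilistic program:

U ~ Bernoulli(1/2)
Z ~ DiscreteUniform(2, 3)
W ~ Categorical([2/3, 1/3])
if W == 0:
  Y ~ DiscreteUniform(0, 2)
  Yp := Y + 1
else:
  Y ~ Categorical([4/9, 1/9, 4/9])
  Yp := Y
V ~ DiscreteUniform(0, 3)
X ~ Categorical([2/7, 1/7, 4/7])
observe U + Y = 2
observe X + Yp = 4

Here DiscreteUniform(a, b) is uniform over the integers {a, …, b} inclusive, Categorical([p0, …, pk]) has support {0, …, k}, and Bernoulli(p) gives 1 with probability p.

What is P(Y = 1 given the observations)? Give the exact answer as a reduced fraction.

P(Y = 1 | obs) = 12/23

Enumerate traces; 24 have nonzero weight after conditioning:
  (U=0, Z=2, W=0, Y=2, V=0, X=1) weight 1/504
  (U=0, Z=2, W=0, Y=2, V=1, X=1) weight 1/504
  (U=0, Z=2, W=0, Y=2, V=2, X=1) weight 1/504
  (U=0, Z=2, W=0, Y=2, V=3, X=1) weight 1/504
  (U=0, Z=2, W=1, Y=2, V=0, X=2) weight 1/189
  (U=0, Z=2, W=1, Y=2, V=1, X=2) weight 1/189
  (U=0, Z=2, W=1, Y=2, V=2, X=2) weight 1/189
  (U=0, Z=2, W=1, Y=2, V=3, X=2) weight 1/189
  (U=1, Z=2, W=0, Y=1, V=0, X=2) weight 1/126
  … 15 more
Group by Y:
  weight(Y=1) = 4/63
  weight(Y=2) = 11/189
Total weight = 4/63 + 11/189 = 23/189
P(Y=1 | obs) = 4/63 / 23/189 = 12/23
P(Y=2 | obs) = 11/189 / 23/189 = 11/23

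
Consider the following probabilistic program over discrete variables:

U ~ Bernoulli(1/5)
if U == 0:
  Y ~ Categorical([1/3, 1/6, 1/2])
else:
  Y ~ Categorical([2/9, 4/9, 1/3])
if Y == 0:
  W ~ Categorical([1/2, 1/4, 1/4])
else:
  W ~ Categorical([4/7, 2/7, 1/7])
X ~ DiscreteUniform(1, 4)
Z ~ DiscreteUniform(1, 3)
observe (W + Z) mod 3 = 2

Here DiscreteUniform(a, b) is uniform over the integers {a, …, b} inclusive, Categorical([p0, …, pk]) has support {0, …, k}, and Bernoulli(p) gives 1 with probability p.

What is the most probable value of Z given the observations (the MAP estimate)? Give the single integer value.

argmax_v P(Z = v | obs) = 2

Enumerate traces; 72 have nonzero weight after conditioning:
  (U=0, Y=0, W=0, X=1, Z=2) weight 1/90
  (U=0, Y=0, W=0, X=2, Z=2) weight 1/90
  (U=0, Y=0, W=0, X=3, Z=2) weight 1/90
  (U=0, Y=0, W=0, X=4, Z=2) weight 1/90
  (U=0, Y=0, W=1, X=1, Z=1) weight 1/180
  (U=0, Y=0, W=1, X=2, Z=1) weight 1/180
  (U=0, Y=0, W=1, X=3, Z=1) weight 1/180
  (U=0, Y=0, W=1, X=4, Z=1) weight 1/180
  (U=0, Y=0, W=2, X=1, Z=3) weight 1/180
  … 63 more
Group by Z:
  weight(Z=1) = 173/1890
  weight(Z=2) = 173/945
  weight(Z=3) = 37/630
Total weight = 173/1890 + 173/945 + 37/630 = 1/3
P(Z=1 | obs) = 173/1890 / 1/3 = 173/630
P(Z=2 | obs) = 173/945 / 1/3 = 173/315
P(Z=3 | obs) = 37/630 / 1/3 = 37/210
argmax = 2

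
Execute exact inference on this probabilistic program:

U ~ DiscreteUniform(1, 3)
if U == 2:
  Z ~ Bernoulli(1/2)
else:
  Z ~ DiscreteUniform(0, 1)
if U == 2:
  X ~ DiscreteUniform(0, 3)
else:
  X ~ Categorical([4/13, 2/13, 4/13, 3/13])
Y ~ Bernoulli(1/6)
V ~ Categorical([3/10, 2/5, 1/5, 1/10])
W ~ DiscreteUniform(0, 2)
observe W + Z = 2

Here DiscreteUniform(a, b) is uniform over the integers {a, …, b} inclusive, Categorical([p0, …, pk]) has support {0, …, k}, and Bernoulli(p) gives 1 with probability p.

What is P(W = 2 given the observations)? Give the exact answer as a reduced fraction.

P(W = 2 | obs) = 1/2

Enumerate traces; 192 have nonzero weight after conditioning:
  (U=1, Z=0, X=0, Y=0, V=0, W=2) weight 1/234
  (U=1, Z=0, X=0, Y=0, V=1, W=2) weight 2/351
  (U=1, Z=0, X=0, Y=0, V=2, W=2) weight 1/351
  (U=1, Z=0, X=0, Y=0, V=3, W=2) weight 1/702
  (U=1, Z=0, X=0, Y=1, V=0, W=2) weight 1/1170
  (U=1, Z=0, X=0, Y=1, V=1, W=2) weight 2/1755
  (U=1, Z=0, X=0, Y=1, V=2, W=2) weight 1/1755
  (U=1, Z=0, X=0, Y=1, V=3, W=2) weight 1/3510
  (U=1, Z=1, X=0, Y=0, V=0, W=1) weight 1/234
  … 183 more
Group by W:
  weight(W=1) = 1/6
  weight(W=2) = 1/6
Total weight = 1/6 + 1/6 = 1/3
P(W=1 | obs) = 1/6 / 1/3 = 1/2
P(W=2 | obs) = 1/6 / 1/3 = 1/2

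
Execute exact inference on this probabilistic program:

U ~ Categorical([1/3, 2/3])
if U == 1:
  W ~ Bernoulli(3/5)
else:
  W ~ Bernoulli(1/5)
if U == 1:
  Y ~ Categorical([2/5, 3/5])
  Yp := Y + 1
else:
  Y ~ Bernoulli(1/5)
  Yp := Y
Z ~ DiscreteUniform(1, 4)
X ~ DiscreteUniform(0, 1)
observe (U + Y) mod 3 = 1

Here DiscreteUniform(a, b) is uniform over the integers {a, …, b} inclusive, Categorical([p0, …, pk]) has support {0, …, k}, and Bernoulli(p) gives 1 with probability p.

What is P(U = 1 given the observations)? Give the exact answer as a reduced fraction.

P(U = 1 | obs) = 4/5

Enumerate traces; 32 have nonzero weight after conditioning:
  (U=0, W=0, Y=1, Z=1, X=0) weight 1/150
  (U=0, W=0, Y=1, Z=1, X=1) weight 1/150
  (U=0, W=0, Y=1, Z=2, X=0) weight 1/150
  (U=0, W=0, Y=1, Z=2, X=1) weight 1/150
  (U=0, W=0, Y=1, Z=3, X=0) weight 1/150
  (U=0, W=0, Y=1, Z=3, X=1) weight 1/150
  (U=0, W=0, Y=1, Z=4, X=0) weight 1/150
  (U=0, W=0, Y=1, Z=4, X=1) weight 1/150
  (U=1, W=0, Y=0, Z=1, X=0) weight 1/75
  … 23 more
Group by U:
  weight(U=0) = 1/15
  weight(U=1) = 4/15
Total weight = 1/15 + 4/15 = 1/3
P(U=0 | obs) = 1/15 / 1/3 = 1/5
P(U=1 | obs) = 4/15 / 1/3 = 4/5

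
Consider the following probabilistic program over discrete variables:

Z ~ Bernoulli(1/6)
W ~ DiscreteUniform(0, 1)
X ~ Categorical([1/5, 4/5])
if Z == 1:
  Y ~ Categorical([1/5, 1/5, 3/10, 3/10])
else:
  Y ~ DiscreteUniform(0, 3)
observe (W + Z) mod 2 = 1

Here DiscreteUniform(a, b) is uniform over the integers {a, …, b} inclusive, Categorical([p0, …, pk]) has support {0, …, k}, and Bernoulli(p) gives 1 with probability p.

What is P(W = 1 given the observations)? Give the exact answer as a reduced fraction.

Enumerate traces; 16 have nonzero weight after conditioning:
  (Z=0, W=1, X=0, Y=0) weight 1/48
  (Z=0, W=1, X=0, Y=1) weight 1/48
  (Z=0, W=1, X=0, Y=2) weight 1/48
  (Z=0, W=1, X=0, Y=3) weight 1/48
  (Z=0, W=1, X=1, Y=0) weight 1/12
  (Z=0, W=1, X=1, Y=1) weight 1/12
  (Z=0, W=1, X=1, Y=2) weight 1/12
  (Z=0, W=1, X=1, Y=3) weight 1/12
  (Z=1, W=0, X=0, Y=0) weight 1/300
  … 7 more
Group by W:
  weight(W=0) = 1/12
  weight(W=1) = 5/12
Total weight = 1/12 + 5/12 = 1/2
P(W=0 | obs) = 1/12 / 1/2 = 1/6
P(W=1 | obs) = 5/12 / 1/2 = 5/6

P(W = 1 | obs) = 5/6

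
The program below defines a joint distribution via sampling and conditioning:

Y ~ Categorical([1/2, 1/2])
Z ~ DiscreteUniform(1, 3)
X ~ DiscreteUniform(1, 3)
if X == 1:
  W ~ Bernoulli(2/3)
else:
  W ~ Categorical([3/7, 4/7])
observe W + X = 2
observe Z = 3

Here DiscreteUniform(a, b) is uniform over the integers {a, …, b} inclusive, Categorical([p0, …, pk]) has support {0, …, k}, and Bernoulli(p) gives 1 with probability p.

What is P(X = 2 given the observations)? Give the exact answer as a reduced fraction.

Enumerate traces; 4 have nonzero weight after conditioning:
  (Y=0, Z=3, X=1, W=1) weight 1/27
  (Y=0, Z=3, X=2, W=0) weight 1/42
  (Y=1, Z=3, X=1, W=1) weight 1/27
  (Y=1, Z=3, X=2, W=0) weight 1/42
Group by X:
  weight(X=1) = 2/27
  weight(X=2) = 1/21
Total weight = 2/27 + 1/21 = 23/189
P(X=1 | obs) = 2/27 / 23/189 = 14/23
P(X=2 | obs) = 1/21 / 23/189 = 9/23

P(X = 2 | obs) = 9/23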